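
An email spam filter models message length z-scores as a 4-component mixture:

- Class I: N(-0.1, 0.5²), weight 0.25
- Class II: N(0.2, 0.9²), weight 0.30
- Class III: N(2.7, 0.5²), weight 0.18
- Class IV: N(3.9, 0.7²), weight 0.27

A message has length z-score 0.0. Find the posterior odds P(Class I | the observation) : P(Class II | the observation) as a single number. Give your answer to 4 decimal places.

Posterior odds = (π_i f_i(x)) / (π_j f_j(x)); the normalising sum cancels.
Normal densities:
  p_I = (1/(0.5·√(2π)))·exp(−(0.0−-0.1)²/(2·0.5²)) = 0.797885·exp(-0.02000) = 0.782085
  p_II = (1/(0.9·√(2π)))·exp(−(0.0−0.2)²/(2·0.9²)) = 0.443269·exp(-0.02469) = 0.432458
  p_III = (1/(0.5·√(2π)))·exp(−(0.0−2.7)²/(2·0.5²)) = 0.797885·exp(-14.58000) = 3.71472e-07
  p_IV = (1/(0.7·√(2π)))·exp(−(0.0−3.9)²/(2·0.7²)) = 0.569918·exp(-15.52041) = 1.03606e-07
0.195521 / 0.129737 ≈ 1.5071

1.5071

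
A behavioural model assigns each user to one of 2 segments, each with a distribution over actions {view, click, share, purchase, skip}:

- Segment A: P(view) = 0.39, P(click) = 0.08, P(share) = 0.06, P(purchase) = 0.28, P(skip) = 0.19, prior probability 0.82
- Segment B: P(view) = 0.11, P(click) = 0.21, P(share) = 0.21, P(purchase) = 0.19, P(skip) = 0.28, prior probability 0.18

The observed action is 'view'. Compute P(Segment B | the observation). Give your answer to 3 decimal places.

By Bayes' theorem, P(k | x) = π_k f_k(x) / Σ_j π_j f_j(x).
Categorical probabilities:
  p_A = P(view | comp) = 0.39
  p_B = P(view | comp) = 0.11
Multiply by the mixture weights:
  π_A·p_A = 0.82 × 0.39 = 0.3198
  π_B·p_B = 0.18 × 0.11 = 0.0198
Marginal: 0.3198 + 0.0198 = 0.3396
So the posterior for Segment B is 0.0198 / 0.3396 ≈ 0.058.

0.058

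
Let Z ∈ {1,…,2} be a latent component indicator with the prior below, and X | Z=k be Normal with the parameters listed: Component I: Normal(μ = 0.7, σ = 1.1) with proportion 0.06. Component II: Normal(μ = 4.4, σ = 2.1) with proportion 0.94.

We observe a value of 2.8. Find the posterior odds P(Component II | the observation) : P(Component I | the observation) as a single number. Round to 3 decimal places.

37.977

Only the two components matter; the odds are (w_i f_i(x)) / (w_j f_j(x)).
Component likelihoods at x = 2.8:
  L_I = (1/(1.1·√(2π)))·exp(−(2.8−0.7)²/(2·1.1²)) = 0.362675·exp(-1.82231) = 0.0586268
  L_II = (1/(2.1·√(2π)))·exp(−(2.8−4.4)²/(2·2.1²)) = 0.189973·exp(-0.29025) = 0.142114
Odds = (0.94/0.06) × (0.142114/0.0586268) = 15.6667 × 2.42404 ≈ 37.977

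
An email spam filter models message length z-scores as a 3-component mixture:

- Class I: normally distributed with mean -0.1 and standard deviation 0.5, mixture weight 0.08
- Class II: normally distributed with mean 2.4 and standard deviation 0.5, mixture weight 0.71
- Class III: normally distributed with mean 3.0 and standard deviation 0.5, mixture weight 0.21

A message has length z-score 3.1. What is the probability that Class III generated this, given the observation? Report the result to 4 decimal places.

0.4358

Posterior ∝ prior × likelihood, so P(k | x) ∝ π_k f_k(x); normalise over all components.
Normal densities:
  L_I = 1.01763e-09
  L_II = 0.299455
  L_III = 0.782085
Prior × likelihood for each component:
  π_I·L_I = 0.08 × 1.01763e-09 = 8.14102e-11
  π_II·L_II = 0.71 × 0.299455 = 0.212613
  π_III·L_III = 0.21 × 0.782085 = 0.164238
Normaliser: 8.14102e-11 + 0.212613 + 0.164238 = 0.376851
Responsibility of Class III: 0.164238 / 0.376851 ≈ 0.4358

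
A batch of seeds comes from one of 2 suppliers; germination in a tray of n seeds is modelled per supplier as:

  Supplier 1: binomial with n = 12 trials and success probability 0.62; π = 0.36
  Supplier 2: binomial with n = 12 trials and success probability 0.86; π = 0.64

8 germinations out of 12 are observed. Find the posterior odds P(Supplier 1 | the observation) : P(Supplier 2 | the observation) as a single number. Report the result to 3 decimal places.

2.228

Since P(k|x) ∝ π_k f_k(x), the posterior odds are π_i f_i(x) / (π_j f_j(x)).
Evaluate each component's likelihood at the observed value:
  f_1 = C(12,8)·0.62^8·0.38^4 = 495·0.021834·0.0208514 = 0.225358
  f_2 = C(12,8)·0.86^8·0.14^4 = 495·0.299218·0.00038416 = 0.056899
Odds = (0.36/0.64) × (0.225358/0.056899) = 0.5625 × 3.96067 ≈ 2.228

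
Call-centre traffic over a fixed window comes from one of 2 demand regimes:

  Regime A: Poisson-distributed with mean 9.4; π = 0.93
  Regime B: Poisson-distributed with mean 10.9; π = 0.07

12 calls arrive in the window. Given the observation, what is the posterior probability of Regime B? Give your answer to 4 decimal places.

P(component k | x) = π_k·f_k(x) / marginal(x), where marginal(x) = Σ_j π_j·f_j(x).
Component likelihoods at x = 12 calls:
  f_A = e^(−9.4)·9.4^12/12! = 0.0821919
  f_B = e^(−10.9)·10.9^12/12! = 0.108385
Unnormalised posteriors:
  π_A·f_A = 0.93 × 0.0821919 = 0.0764385
  π_B·f_B = 0.07 × 0.108385 = 0.00758698
Marginal: 0.0764385 + 0.00758698 = 0.0840255
P(Regime B | the observation) ≈ 0.0903

0.0903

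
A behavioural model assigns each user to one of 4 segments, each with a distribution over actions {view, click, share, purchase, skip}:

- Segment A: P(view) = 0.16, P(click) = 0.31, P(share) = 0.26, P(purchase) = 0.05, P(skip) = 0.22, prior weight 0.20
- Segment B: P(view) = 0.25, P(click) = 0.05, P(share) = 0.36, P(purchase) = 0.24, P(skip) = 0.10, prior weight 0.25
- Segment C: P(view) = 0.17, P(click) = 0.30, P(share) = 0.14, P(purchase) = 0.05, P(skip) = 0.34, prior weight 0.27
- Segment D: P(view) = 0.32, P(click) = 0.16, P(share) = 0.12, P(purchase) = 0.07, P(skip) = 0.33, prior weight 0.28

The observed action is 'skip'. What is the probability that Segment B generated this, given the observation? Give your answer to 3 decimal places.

The responsibility of component k is w_k f_k(x) divided by Σ_j w_j f_j(x).
Categorical probabilities:
  p_A = P(skip | comp) = 0.22
  p_B = P(skip | comp) = 0.10
  p_C = P(skip | comp) = 0.34
  p_D = P(skip | comp) = 0.33
Unnormalised posteriors:
  w_A·p_A = 0.20 × 0.22 = 0.044
  w_B·p_B = 0.25 × 0.1 = 0.025
  w_C·p_C = 0.27 × 0.34 = 0.0918
  w_D·p_D = 0.28 × 0.33 = 0.0924
Denominator: 0.044 + 0.025 + 0.0918 + 0.0924 = 0.2532
So the posterior for Segment B is 0.025 / 0.2532 ≈ 0.099.

0.099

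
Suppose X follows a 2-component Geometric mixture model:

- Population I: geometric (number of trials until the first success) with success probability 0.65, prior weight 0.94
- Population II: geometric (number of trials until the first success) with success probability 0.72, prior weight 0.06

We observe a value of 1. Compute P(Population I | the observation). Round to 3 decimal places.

The responsibility of component k is P(Z=k) f_k(x) divided by Σ_j P(Z=j) f_j(x).
Evaluate each component's likelihood at the observed value:
  p_I = 0.65
  p_II = 0.72
Multiply by the mixture weights:
  P(Z=I)·p_I = 0.94 × 0.65 = 0.611
  P(Z=II)·p_II = 0.06 × 0.72 = 0.0432
Marginal: 0.611 + 0.0432 = 0.6542
P(Population I | x) = 0.611 / 0.6542 ≈ 0.934

0.934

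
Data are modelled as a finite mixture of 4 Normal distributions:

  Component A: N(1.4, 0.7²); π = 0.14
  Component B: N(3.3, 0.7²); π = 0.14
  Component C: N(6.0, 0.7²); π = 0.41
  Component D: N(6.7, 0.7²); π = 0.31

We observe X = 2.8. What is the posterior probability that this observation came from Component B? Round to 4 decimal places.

0.8512

P(component k | x) = π_k·f_k(x) / marginal(x), where marginal(x) = Σ_j π_j·f_j(x).
Evaluate each component's likelihood at the observed value:
  L_A = (1/(0.7·√(2π)))·exp(−(2.8−1.4)²/(2·0.7²)) = 0.569918·exp(-2.00000) = 0.07713
  L_B = (1/(0.7·√(2π)))·exp(−(2.8−3.3)²/(2·0.7²)) = 0.569918·exp(-0.25510) = 0.441593
  L_C = (1/(0.7·√(2π)))·exp(−(2.8−6.0)²/(2·0.7²)) = 0.569918·exp(-10.44898) = 1.6515e-05
  L_D = (1/(0.7·√(2π)))·exp(−(2.8−6.7)²/(2·0.7²)) = 0.569918·exp(-15.52041) = 1.03606e-07
Weight by the priors:
  π_A·L_A = 0.14 × 0.07713 = 0.0107982
  π_B·L_B = 0.14 × 0.441593 = 0.0618231
  π_C·L_C = 0.41 × 1.6515e-05 = 6.77114e-06
  π_D·L_D = 0.31 × 1.03606e-07 = 3.21178e-08
Sum: 0.0107982 + 0.0618231 + 6.77114e-06 + 3.21178e-08 = 0.0726281
P(Component B | the observation) ≈ 0.8512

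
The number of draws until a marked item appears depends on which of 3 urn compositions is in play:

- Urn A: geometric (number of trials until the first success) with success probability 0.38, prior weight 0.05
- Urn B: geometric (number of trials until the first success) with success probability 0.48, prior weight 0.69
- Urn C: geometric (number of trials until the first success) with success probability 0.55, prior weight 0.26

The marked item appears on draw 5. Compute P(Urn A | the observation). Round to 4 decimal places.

By Bayes' theorem, P(k | x) = π_k f_k(x) / Σ_j π_j f_j(x).
Evaluate each component's likelihood at the observed value:
  L_A = 0.0561501
  L_B = 0.0350958
  L_C = 0.0225534
Prior × likelihood for each component:
  π_A·L_A = 0.05 × 0.0561501 = 0.0028075
  π_B·L_B = 0.69 × 0.0350958 = 0.0242161
  π_C·L_C = 0.26 × 0.0225534 = 0.00586389
Normaliser: 0.0028075 + 0.0242161 + 0.00586389 = 0.0328875
So the posterior for Urn A is 0.0028075 / 0.0328875 ≈ 0.0854.

0.0854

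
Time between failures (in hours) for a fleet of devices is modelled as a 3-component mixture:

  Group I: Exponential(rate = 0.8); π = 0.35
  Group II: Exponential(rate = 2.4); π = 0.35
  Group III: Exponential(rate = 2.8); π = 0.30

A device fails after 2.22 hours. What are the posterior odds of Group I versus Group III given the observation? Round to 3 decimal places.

28.258

The posterior odds equal the prior odds times the likelihood ratio: (π_i/π_j)·(f_i(x)/f_j(x)).
Exponential densities:
  L_I = 0.135451
  L_II = 0.011649
  L_III = 0.00559221
Posterior odds = (π_I·L_I) / (π_III·L_III) = (0.35·0.135451) / (0.30·0.00559221) = 0.0474079 / 0.00167766 ≈ 28.258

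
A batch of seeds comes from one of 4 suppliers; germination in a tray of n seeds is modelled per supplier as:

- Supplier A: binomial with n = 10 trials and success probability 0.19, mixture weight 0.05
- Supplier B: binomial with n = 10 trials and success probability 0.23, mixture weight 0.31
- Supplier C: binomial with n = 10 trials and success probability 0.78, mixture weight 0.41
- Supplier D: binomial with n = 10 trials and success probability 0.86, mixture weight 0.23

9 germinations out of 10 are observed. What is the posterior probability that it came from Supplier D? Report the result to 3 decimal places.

0.462

P(component k | x) = w_k·f_k(x) / marginal(x), where marginal(x) = Σ_j w_j·f_j(x).
Binomial probabilities:
  p_A = 2.61377e-06
  p_B = 1.38689e-05
  p_C = 0.235112
  p_D = 0.360258
Weight by the priors:
  w_A·p_A = 0.05 × 2.61377e-06 = 1.30689e-07
  w_B·p_B = 0.31 × 1.38689e-05 = 4.29935e-06
  w_C·p_C = 0.41 × 0.235112 = 0.0963958
  w_D·p_D = 0.23 × 0.360258 = 0.0828594
Denominator: 1.30689e-07 + 4.29935e-06 + 0.0963958 + 0.0828594 = 0.17926
Responsibility of Supplier D: 0.0828594 / 0.17926 ≈ 0.462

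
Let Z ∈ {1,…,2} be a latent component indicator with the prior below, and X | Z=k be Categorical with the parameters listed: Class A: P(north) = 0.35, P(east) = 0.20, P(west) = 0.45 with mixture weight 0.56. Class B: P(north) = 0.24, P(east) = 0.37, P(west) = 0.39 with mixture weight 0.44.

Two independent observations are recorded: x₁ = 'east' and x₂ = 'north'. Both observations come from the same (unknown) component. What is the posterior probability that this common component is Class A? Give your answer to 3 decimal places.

0.501

The responsibility of component k is π_k f_k(x) divided by Σ_j π_j f_j(x).
Since both observations come from the same component, the likelihood for component k is f_k(x₁)·f_k(x₂).
  L_A = [0.2] × [0.35] = 0.07
  L_B = [0.37] × [0.24] = 0.0888
Weight by the priors:
  π_A·L_A = 0.56 × 0.07 = 0.0392
  π_B·L_B = 0.44 × 0.0888 = 0.039072
Evidence: 0.0392 + 0.039072 = 0.078272
P(Class A | x) ≈ 0.501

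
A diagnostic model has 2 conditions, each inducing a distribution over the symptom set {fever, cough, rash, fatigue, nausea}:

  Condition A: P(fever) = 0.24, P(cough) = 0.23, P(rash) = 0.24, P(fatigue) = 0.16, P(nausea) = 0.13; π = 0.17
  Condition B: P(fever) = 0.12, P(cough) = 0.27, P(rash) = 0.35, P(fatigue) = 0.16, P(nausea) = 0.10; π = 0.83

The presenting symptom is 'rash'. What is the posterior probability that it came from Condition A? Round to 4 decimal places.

0.1232

Apply Bayes' rule: the posterior for each component is proportional to its prior times its likelihood at x.
Evaluate each component's likelihood at the observed value:
  L_A = P(rash | comp) = 0.24
  L_B = P(rash | comp) = 0.35
Prior × likelihood for each component:
  w_A·L_A = 0.17 × 0.24 = 0.0408
  w_B·L_B = 0.83 × 0.35 = 0.2905
Normaliser: 0.0408 + 0.2905 = 0.3313
P(Condition A | x) = 0.0408 / 0.3313 ≈ 0.1232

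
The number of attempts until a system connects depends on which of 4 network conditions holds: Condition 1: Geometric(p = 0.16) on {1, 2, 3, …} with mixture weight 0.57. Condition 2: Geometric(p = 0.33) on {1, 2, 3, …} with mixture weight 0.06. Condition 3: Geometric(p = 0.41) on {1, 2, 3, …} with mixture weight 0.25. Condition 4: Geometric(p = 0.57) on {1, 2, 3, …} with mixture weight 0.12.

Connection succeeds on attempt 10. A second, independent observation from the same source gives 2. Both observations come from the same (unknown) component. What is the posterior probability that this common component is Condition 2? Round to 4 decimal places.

P(component k | x) = π_k·f_k(x) / marginal(x), where marginal(x) = Σ_j π_j·f_j(x).
Since both observations come from the same component, the likelihood for component k is f_k(x₁)·f_k(x₂).
  f_1 = [0.0333145] × [0.1344] = 0.00447747
  f_2 = [0.00897816] × [0.2211] = 0.00198507
  f_3 = [0.00355183] × [0.2419] = 0.000859187
  f_4 = [0.000286478] × [0.2451] = 7.02157e-05
Weight by the priors:
  π_1·f_1 = 0.57 × 0.00447747 = 0.00255216
  π_2·f_2 = 0.06 × 0.00198507 = 0.000119104
  π_3·f_3 = 0.25 × 0.000859187 = 0.000214797
  π_4·f_4 = 0.12 × 7.02157e-05 = 8.42588e-06
Sum: 0.00255216 + 0.000119104 + 0.000214797 + 8.42588e-06 = 0.00289449
P(Condition 2 | x₁, x₂) ≈ 0.0411

0.0411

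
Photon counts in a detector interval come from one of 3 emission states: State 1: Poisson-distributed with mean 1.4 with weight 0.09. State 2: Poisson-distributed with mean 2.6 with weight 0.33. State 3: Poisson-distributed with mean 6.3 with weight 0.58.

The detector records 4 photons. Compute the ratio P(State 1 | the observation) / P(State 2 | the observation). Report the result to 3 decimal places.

Since P(k|x) ∝ π_k f_k(x), the posterior odds are π_i f_i(x) / (π_j f_j(x)).
Component likelihoods at x = 4 photons:
  p_1 = e^(−1.4)·1.4^4/4! = 0.039472
  p_2 = e^(−2.6)·2.6^4/4! = 0.141422
  p_3 = e^(−6.3)·6.3^4/4! = 0.12053
Odds = (0.09/0.33) × (0.039472/0.141422) = 0.272727 × 0.279108 ≈ 0.076

0.076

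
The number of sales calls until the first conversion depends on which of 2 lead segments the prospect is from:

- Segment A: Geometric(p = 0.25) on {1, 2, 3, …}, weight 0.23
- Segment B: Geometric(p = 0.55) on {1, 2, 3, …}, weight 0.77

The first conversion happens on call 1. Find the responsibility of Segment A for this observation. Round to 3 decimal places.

Posterior ∝ prior × likelihood, so P(k | x) ∝ π_k f_k(x); normalise over all components.
Geometric probabilities:
  p_A = 0.25·(1−0.25)^0 = 0.25·1 = 0.25
  p_B = 0.55·(1−0.55)^0 = 0.55·1 = 0.55
Multiply by the mixture weights:
  π_A·p_A = 0.23 × 0.25 = 0.0575
  π_B·p_B = 0.77 × 0.55 = 0.4235
Marginal: 0.0575 + 0.4235 = 0.481
So the posterior for Segment A is 0.0575 / 0.481 ≈ 0.120.

0.120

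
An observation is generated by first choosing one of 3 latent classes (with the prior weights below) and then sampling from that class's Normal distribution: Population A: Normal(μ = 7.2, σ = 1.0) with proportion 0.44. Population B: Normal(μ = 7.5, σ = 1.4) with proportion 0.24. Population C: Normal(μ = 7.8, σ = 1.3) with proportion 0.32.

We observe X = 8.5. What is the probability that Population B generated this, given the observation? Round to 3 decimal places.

0.248

P(component k | x) = w_k·f_k(x) / marginal(x), where marginal(x) = Σ_j w_j·f_j(x).
Normal densities:
  f_A = 0.171369
  f_B = 0.220797
  f_C = 0.265465
Multiply by the mixture weights:
  w_A·f_A = 0.44 × 0.171369 = 0.0754022
  w_B·f_B = 0.24 × 0.220797 = 0.0529912
  w_C·f_C = 0.32 × 0.265465 = 0.0849487
Marginal: 0.0754022 + 0.0529912 + 0.0849487 = 0.213342
P(Population B | the observation) = 0.0529912 / 0.213342 ≈ 0.248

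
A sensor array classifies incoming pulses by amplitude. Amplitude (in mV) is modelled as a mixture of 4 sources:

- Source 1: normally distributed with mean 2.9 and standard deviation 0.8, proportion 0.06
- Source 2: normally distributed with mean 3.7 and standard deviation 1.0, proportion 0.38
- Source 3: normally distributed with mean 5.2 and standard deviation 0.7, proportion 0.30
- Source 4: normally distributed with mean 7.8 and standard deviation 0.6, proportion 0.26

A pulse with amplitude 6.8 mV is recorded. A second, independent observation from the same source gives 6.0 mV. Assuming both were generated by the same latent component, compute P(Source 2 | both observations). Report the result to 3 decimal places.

0.009

By Bayes' theorem, P(k | x) = π_k f_k(x) / Σ_j π_j f_j(x).
Since both observations come from the same component, the likelihood for component k is f_k(x₁)·f_k(x₂).
  p_1 = [3.44493e-06] × [0.000273665] = 9.42755e-10
  p_2 = [0.00326682] × [0.028327] = 9.25393e-05
  p_3 = [0.0418147] × [0.296614] = 0.0124028
  p_4 = [0.165795] × [0.00738641] = 0.00122463
Prior × likelihood for each component:
  π_1·p_1 = 0.06 × 9.42755e-10 = 5.65653e-11
  π_2·p_2 = 0.38 × 9.25393e-05 = 3.51649e-05
  π_3·p_3 = 0.30 × 0.0124028 = 0.00372084
  π_4·p_4 = 0.26 × 0.00122463 = 0.000318404
Denominator: 5.65653e-11 + 3.51649e-05 + 0.00372084 + 0.000318404 = 0.00407441
Responsibility of Source 2: 3.51649e-05 / 0.00407441 ≈ 0.009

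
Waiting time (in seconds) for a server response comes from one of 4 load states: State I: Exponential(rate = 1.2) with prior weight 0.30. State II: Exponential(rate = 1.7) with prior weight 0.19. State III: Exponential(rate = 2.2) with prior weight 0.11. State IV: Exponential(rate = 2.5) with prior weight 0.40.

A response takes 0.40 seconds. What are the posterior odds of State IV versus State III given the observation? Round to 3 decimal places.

3.665

Posterior odds = (π_i f_i(x)) / (π_j f_j(x)); the normalising sum cancels.
Evaluate each component's likelihood at the observed value:
  L_I = 1.2·e^(−1.2·0.40) = 1.2·e^(−0.4800) = 0.74254
  L_II = 1.7·e^(−1.7·0.40) = 1.7·e^(−0.6800) = 0.861249
  L_III = 2.2·e^(−2.2·0.40) = 2.2·e^(−0.8800) = 0.912522
  L_IV = 2.5·e^(−2.5·0.40) = 2.5·e^(−1.0000) = 0.919699
Odds = (0.40/0.11) × (0.919699/0.912522) = 3.63636 × 1.00786 ≈ 3.665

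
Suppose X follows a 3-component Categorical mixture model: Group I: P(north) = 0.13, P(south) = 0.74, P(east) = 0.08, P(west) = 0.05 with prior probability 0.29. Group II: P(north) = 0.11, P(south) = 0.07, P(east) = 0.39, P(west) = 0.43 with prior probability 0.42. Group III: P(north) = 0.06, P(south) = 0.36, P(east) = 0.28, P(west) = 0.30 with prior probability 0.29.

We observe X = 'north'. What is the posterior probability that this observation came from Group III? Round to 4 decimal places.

0.1718

The responsibility of component k is π_k f_k(x) divided by Σ_j π_j f_j(x).
Component likelihoods at x = 'north':
  p_I = 0.13
  p_II = 0.11
  p_III = 0.06
Weight by the priors:
  π_I·p_I = 0.29 × 0.13 = 0.0377
  π_II·p_II = 0.42 × 0.11 = 0.0462
  π_III·p_III = 0.29 × 0.06 = 0.0174
Normaliser: 0.0377 + 0.0462 + 0.0174 = 0.1013
So the posterior for Group III is 0.0174 / 0.1013 ≈ 0.1718.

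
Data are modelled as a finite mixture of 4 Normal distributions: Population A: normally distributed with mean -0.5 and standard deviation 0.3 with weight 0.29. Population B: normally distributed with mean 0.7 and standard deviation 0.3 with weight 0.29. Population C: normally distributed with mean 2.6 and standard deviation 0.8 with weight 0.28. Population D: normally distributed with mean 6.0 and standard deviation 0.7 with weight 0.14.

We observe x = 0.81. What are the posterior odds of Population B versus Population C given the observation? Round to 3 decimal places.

31.560

Posterior odds = (π_i f_i(x)) / (π_j f_j(x)); the normalising sum cancels.
Component likelihoods at x = 0.81:
  f_A = (1/(0.3·√(2π)))·exp(−(0.81−-0.5)²/(2·0.3²)) = 1.329808·exp(-9.53389) = 9.62218e-05
  f_B = (1/(0.3·√(2π)))·exp(−(0.81−0.7)²/(2·0.3²)) = 1.329808·exp(-0.06722) = 1.24335
  f_C = (1/(0.8·√(2π)))·exp(−(0.81−2.6)²/(2·0.8²)) = 0.498678·exp(-2.50320) = 0.0408031
  f_D = (1/(0.7·√(2π)))·exp(−(0.81−6.0)²/(2·0.7²)) = 0.569918·exp(-27.48582) = 6.58982e-13
Posterior odds = (π_B·f_B) / (π_C·f_C) = (0.29·1.24335) / (0.28·0.0408031) = 0.360572 / 0.0114249 ≈ 31.560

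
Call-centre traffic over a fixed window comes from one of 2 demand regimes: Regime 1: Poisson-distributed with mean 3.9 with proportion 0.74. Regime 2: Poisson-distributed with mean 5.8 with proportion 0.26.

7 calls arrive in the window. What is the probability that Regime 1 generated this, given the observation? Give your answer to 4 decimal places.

0.5419

By Bayes' theorem, P(k | x) = π_k f_k(x) / Σ_j π_j f_j(x).
Poisson probabilities:
  p_1 = 0.0551154
  p_2 = 0.132635
Weight by the priors:
  π_1·p_1 = 0.74 × 0.0551154 = 0.0407854
  π_2·p_2 = 0.26 × 0.132635 = 0.034485
Marginal: 0.0407854 + 0.034485 = 0.0752705
Responsibility of Regime 1: 0.0407854 / 0.0752705 ≈ 0.5419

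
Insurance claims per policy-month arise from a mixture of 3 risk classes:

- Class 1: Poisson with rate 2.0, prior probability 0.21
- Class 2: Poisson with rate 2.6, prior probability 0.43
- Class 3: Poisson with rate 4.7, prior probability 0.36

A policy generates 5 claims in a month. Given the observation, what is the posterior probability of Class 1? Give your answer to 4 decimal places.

The responsibility of component k is P(Z=k) f_k(x) divided by Σ_j P(Z=j) f_j(x).
Poisson probabilities:
  p_1 = e^(−2.0)·2.0^5/5! = 0.0360894
  p_2 = e^(−2.6)·2.6^5/5! = 0.0735394
  p_3 = e^(−4.7)·4.7^5/5! = 0.17383
Prior × likelihood for each component:
  P(Z=1)·p_1 = 0.21 × 0.0360894 = 0.00757878
  P(Z=2)·p_2 = 0.43 × 0.0735394 = 0.0316219
  P(Z=3)·p_3 = 0.36 × 0.17383 = 0.0625787
Sum: 0.00757878 + 0.0316219 + 0.0625787 = 0.101779
So the posterior for Class 1 is 0.00757878 / 0.101779 ≈ 0.0745.

0.0745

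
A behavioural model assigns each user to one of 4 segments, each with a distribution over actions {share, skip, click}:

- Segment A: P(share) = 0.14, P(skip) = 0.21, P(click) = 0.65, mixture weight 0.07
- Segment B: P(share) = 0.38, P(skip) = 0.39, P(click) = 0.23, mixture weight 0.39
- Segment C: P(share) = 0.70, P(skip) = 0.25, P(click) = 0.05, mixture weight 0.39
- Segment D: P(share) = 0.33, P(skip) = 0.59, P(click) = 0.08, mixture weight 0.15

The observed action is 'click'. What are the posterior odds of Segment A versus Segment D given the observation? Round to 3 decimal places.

3.792

Posterior odds = (π_i f_i(x)) / (π_j f_j(x)); the normalising sum cancels.
Evaluate each component's likelihood at the observed value:
  f_A = 0.65
  f_B = 0.23
  f_C = 0.05
  f_D = 0.08
Posterior odds = (π_A·f_A) / (π_D·f_D) = (0.07·0.65) / (0.15·0.08) = 0.0455 / 0.012 ≈ 3.792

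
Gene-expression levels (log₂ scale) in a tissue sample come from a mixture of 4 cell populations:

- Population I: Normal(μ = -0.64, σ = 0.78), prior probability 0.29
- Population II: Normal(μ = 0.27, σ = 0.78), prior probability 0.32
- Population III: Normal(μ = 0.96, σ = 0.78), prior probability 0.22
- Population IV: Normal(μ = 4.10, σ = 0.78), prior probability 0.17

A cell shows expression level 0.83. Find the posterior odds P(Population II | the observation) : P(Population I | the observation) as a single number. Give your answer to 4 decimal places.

Since P(k|x) ∝ π_k f_k(x), the posterior odds are π_i f_i(x) / (π_j f_j(x)).
Component likelihoods at x = 0.83:
  f_I = (1/(0.78·√(2π)))·exp(−(0.83−-0.64)²/(2·0.78²)) = 0.511464·exp(-1.77589) = 0.0866079
  f_II = (1/(0.78·√(2π)))·exp(−(0.83−0.27)²/(2·0.78²)) = 0.511464·exp(-0.25773) = 0.395264
  f_III = (1/(0.78·√(2π)))·exp(−(0.83−0.96)²/(2·0.78²)) = 0.511464·exp(-0.01389) = 0.50441
  f_IV = (1/(0.78·√(2π)))·exp(−(0.83−4.10)²/(2·0.78²)) = 0.511464·exp(-8.78772) = 7.8047e-05
0.126484 / 0.0251163 ≈ 5.0360

5.0360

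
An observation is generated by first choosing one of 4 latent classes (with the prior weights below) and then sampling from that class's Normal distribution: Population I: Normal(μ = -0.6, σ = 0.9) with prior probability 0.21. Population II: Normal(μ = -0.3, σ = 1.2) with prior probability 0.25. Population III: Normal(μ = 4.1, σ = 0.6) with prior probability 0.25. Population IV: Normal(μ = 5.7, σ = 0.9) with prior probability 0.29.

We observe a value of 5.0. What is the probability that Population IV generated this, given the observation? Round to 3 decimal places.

0.638

The responsibility of component k is π_k f_k(x) divided by Σ_j π_j f_j(x).
Component likelihoods at x = 5.0:
  f_I = 1.73614e-09
  f_II = 1.9313e-05
  f_III = 0.215863
  f_IV = 0.327572
Prior × likelihood for each component:
  π_I·f_I = 0.21 × 1.73614e-09 = 3.64589e-10
  π_II·f_II = 0.25 × 1.9313e-05 = 4.82825e-06
  π_III·f_III = 0.25 × 0.215863 = 0.0539657
  π_IV·f_IV = 0.29 × 0.327572 = 0.0949959
Evidence: 3.64589e-10 + 4.82825e-06 + 0.0539657 + 0.0949959 = 0.148966
P(Population IV | 5.0) = 0.0949959 / 0.148966 ≈ 0.638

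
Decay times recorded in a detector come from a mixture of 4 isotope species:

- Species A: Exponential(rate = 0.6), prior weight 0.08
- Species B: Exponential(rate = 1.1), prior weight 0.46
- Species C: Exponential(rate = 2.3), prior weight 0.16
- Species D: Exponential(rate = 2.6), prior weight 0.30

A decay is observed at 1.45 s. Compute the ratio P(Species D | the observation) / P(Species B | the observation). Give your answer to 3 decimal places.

Posterior odds = (π_i f_i(x)) / (π_j f_j(x)); the normalising sum cancels.
Evaluate each component's likelihood at the observed value:
  p_A = 0.6·e^(−0.6·1.45) = 0.6·e^(−0.8700) = 0.251371
  p_B = 1.1·e^(−1.1·1.45) = 1.1·e^(−1.5950) = 0.223199
  p_C = 2.3·e^(−2.3·1.45) = 2.3·e^(−3.3350) = 0.0819135
  p_D = 2.6·e^(−2.6·1.45) = 2.6·e^(−3.7700) = 0.0599354
0.0179806 / 0.102672 ≈ 0.175

0.175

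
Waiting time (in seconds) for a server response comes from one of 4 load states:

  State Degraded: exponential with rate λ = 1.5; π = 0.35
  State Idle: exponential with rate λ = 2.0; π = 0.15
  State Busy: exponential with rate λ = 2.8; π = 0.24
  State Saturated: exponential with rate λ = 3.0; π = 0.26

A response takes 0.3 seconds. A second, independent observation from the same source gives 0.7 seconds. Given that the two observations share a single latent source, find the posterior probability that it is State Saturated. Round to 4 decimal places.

0.2388

By Bayes' theorem, P(k | x) = π_k f_k(x) / Σ_j π_j f_j(x).
Since both observations come from the same component, the likelihood for component k is f_k(x₁)·f_k(x₂).
  f_Degraded = [0.956442] × [0.524907] = 0.502043
  f_Idle = [1.09762] × [0.493194] = 0.541341
  f_Busy = [1.20879] × [0.394404] = 0.476751
  f_Saturated = [1.21971] × [0.367369] = 0.448084
Weight by the priors:
  π_Degraded·f_Degraded = 0.35 × 0.502043 = 0.175715
  π_Idle·f_Idle = 0.15 × 0.541341 = 0.0812012
  π_Busy·f_Busy = 0.24 × 0.476751 = 0.11442
  π_Saturated·f_Saturated = 0.26 × 0.448084 = 0.116502
Denominator: 0.175715 + 0.0812012 + 0.11442 + 0.116502 = 0.487838
So the posterior for State Saturated is 0.116502 / 0.487838 ≈ 0.2388.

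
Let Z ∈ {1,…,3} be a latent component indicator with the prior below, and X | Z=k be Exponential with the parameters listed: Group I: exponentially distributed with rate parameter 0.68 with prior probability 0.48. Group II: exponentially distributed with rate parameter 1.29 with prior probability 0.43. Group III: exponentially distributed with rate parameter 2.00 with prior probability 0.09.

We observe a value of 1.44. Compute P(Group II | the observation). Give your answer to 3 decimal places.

Posterior ∝ prior × likelihood, so P(k | x) ∝ P(Z=k) f_k(x); normalise over all components.
Component likelihoods at x = 1.44:
  f_I = 0.68·e^(−0.68·1.44) = 0.68·e^(−0.9792) = 0.255416
  f_II = 1.29·e^(−1.29·1.44) = 1.29·e^(−1.8576) = 0.2013
  f_III = 2.00·e^(−2.00·1.44) = 2.00·e^(−2.8800) = 0.11227
Multiply by the mixture weights:
  P(Z=I)·f_I = 0.48 × 0.255416 = 0.1226
  P(Z=II)·f_II = 0.43 × 0.2013 = 0.0865591
  P(Z=III)·f_III = 0.09 × 0.11227 = 0.0101043
Normaliser: 0.1226 + 0.0865591 + 0.0101043 = 0.219263
P(Group II | x) ≈ 0.395

0.395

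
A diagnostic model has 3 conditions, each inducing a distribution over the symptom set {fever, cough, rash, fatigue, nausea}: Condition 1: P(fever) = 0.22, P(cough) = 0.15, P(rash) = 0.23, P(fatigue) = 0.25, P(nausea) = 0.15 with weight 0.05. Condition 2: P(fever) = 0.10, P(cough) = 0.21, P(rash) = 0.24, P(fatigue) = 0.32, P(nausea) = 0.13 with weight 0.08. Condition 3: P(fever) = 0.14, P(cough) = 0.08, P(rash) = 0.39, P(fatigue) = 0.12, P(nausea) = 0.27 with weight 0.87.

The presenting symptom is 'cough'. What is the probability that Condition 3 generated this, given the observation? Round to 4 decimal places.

0.7412

The responsibility of component k is π_k f_k(x) divided by Σ_j π_j f_j(x).
Categorical probabilities:
  p_1 = P(cough | comp) = 0.15
  p_2 = P(cough | comp) = 0.21
  p_3 = P(cough | comp) = 0.08
Unnormalised posteriors:
  π_1·p_1 = 0.05 × 0.15 = 0.0075
  π_2·p_2 = 0.08 × 0.21 = 0.0168
  π_3·p_3 = 0.87 × 0.08 = 0.0696
Denominator: 0.0075 + 0.0168 + 0.0696 = 0.0939
P(Condition 3 | the observation) = 0.0696 / 0.0939 ≈ 0.7412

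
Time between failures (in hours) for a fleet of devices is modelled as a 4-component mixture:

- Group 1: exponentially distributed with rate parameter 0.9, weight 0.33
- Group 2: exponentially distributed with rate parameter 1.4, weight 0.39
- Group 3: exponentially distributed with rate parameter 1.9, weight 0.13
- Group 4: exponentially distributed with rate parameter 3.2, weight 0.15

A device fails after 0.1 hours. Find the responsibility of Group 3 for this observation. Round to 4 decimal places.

Apply Bayes' rule: the posterior for each component is proportional to its prior times its likelihood at x.
Exponential densities:
  L_1 = 0.822538
  L_2 = 1.2171
  L_3 = 1.57122
  L_4 = 2.32368
Unnormalised posteriors:
  w_1·L_1 = 0.33 × 0.822538 = 0.271438
  w_2·L_2 = 0.39 × 1.2171 = 0.47467
  w_3·L_3 = 0.13 × 1.57122 = 0.204259
  w_4·L_4 = 0.15 × 2.32368 = 0.348552
Sum: 0.271438 + 0.47467 + 0.204259 + 0.348552 = 1.29892
So the posterior for Group 3 is 0.204259 / 1.29892 ≈ 0.1573.

0.1573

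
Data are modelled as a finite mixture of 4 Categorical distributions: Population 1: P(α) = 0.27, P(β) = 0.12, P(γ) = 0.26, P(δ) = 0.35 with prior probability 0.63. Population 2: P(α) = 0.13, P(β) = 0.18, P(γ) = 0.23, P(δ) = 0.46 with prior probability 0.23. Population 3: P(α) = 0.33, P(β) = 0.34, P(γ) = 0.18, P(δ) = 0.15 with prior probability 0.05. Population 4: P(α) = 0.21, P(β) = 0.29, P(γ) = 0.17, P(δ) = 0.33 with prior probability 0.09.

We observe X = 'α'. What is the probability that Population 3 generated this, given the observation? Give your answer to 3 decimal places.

Apply Bayes' rule: the posterior for each component is proportional to its prior times its likelihood at x.
Component likelihoods at x = 'α':
  f_1 = P(α | comp) = 0.27
  f_2 = P(α | comp) = 0.13
  f_3 = P(α | comp) = 0.33
  f_4 = P(α | comp) = 0.21
Prior × likelihood for each component:
  π_1·f_1 = 0.63 × 0.27 = 0.1701
  π_2·f_2 = 0.23 × 0.13 = 0.0299
  π_3·f_3 = 0.05 × 0.33 = 0.0165
  π_4·f_4 = 0.09 × 0.21 = 0.0189
Normaliser: 0.1701 + 0.0299 + 0.0165 + 0.0189 = 0.2354
Responsibility of Population 3: 0.0165 / 0.2354 ≈ 0.070

0.070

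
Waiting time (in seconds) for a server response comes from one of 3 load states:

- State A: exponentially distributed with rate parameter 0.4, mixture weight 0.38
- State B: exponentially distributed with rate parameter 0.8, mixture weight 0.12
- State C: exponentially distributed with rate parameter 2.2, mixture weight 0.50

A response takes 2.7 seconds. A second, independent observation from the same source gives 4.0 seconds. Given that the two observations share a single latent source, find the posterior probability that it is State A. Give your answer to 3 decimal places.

0.920

Posterior ∝ prior × likelihood, so P(k | x) ∝ w_k f_k(x); normalise over all components.
Since both observations come from the same component, the likelihood for component k is f_k(x₁)·f_k(x₂).
  p_A = [0.135838] × [0.0807586] = 0.0109701
  p_B = [0.0922601] × [0.0326098] = 0.00300858
  p_C = [0.00579047] × [0.000331613] = 1.92019e-06
Multiply by the mixture weights:
  w_A·p_A = 0.38 × 0.0109701 = 0.00416864
  w_B·p_B = 0.12 × 0.00300858 = 0.00036103
  w_C·p_C = 0.50 × 1.92019e-06 = 9.60096e-07
Marginal: 0.00416864 + 0.00036103 + 9.60096e-07 = 0.00453063
P(State A | data) = 0.00416864 / 0.00453063 ≈ 0.920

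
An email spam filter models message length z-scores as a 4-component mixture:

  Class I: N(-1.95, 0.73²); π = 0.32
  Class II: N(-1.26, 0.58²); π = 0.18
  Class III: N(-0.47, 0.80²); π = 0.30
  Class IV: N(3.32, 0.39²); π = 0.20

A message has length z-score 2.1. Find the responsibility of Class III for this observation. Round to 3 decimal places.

The responsibility of component k is P(Z=k) f_k(x) divided by Σ_j P(Z=j) f_j(x).
Normal densities:
  f_I = 1.13204e-07
  f_II = 3.54822e-08
  f_III = 0.00286303
  f_IV = 0.00767211
Prior × likelihood for each component:
  P(Z=I)·f_I = 0.32 × 1.13204e-07 = 3.62252e-08
  P(Z=II)·f_II = 0.18 × 3.54822e-08 = 6.38679e-09
  P(Z=III)·f_III = 0.30 × 0.00286303 = 0.00085891
  P(Z=IV)·f_IV = 0.20 × 0.00767211 = 0.00153442
Sum: 3.62252e-08 + 6.38679e-09 + 0.00085891 + 0.00153442 = 0.00239337
P(Class III | data) = 0.00085891 / 0.00239337 ≈ 0.359

0.359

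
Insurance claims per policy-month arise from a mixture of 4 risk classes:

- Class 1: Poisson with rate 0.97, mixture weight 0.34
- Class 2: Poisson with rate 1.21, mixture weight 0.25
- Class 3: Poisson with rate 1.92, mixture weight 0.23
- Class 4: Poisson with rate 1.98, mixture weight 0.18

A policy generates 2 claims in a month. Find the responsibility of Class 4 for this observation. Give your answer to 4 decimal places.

0.2155

P(component k | x) = π_k·f_k(x) / marginal(x), where marginal(x) = Σ_j π_j·f_j(x).
Component likelihoods at x = 2 claims:
  p_1 = 0.17834
  p_2 = 0.218295
  p_3 = 0.270226
  p_4 = 0.270643
Unnormalised posteriors:
  π_1·p_1 = 0.34 × 0.17834 = 0.0606355
  π_2·p_2 = 0.25 × 0.218295 = 0.0545738
  π_3·p_3 = 0.23 × 0.270226 = 0.062152
  π_4·p_4 = 0.18 × 0.270643 = 0.0487158
Denominator: 0.0606355 + 0.0545738 + 0.062152 + 0.0487158 = 0.226077
P(Class 4 | x) ≈ 0.2155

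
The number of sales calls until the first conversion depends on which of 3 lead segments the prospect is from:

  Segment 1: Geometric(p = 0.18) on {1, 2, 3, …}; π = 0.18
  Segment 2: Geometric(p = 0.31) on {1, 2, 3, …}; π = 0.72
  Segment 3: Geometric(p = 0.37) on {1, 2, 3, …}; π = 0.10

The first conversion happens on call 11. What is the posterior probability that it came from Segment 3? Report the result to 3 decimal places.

Apply Bayes' rule: the posterior for each component is proportional to its prior times its likelihood at x.
Component likelihoods at x = 11:
  f_1 = 0.0247406
  f_2 = 0.0075832
  f_3 = 0.00364424
Weight by the priors:
  π_1·f_1 = 0.18 × 0.0247406 = 0.00445332
  π_2·f_2 = 0.72 × 0.0075832 = 0.00545991
  π_3·f_3 = 0.10 × 0.00364424 = 0.000364424
Sum: 0.00445332 + 0.00545991 + 0.000364424 = 0.0102776
So the posterior for Segment 3 is 0.000364424 / 0.0102776 ≈ 0.035.

0.035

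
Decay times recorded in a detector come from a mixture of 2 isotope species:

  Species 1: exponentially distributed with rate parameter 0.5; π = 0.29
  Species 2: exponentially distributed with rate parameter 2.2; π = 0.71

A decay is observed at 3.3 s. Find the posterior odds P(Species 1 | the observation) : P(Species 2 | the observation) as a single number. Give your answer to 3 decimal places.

The posterior odds equal the prior odds times the likelihood ratio: (w_i/w_j)·(f_i(x)/f_j(x)).
Exponential densities:
  L_1 = 0.096025
  L_2 = 0.00154684
0.0278472 / 0.00109825 ≈ 25.356

25.356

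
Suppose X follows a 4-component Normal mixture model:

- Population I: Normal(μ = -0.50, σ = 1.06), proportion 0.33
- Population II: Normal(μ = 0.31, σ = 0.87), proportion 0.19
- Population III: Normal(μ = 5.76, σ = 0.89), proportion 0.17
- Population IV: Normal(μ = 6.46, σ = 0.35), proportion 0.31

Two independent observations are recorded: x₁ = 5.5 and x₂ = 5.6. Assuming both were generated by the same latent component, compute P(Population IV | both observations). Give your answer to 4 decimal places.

Apply Bayes' rule: the posterior for each component is proportional to its prior times its likelihood at x.
Since both observations come from the same component, the likelihood for component k is f_k(x₁)·f_k(x₂).
  p_I = [4.15178e-08] × [2.4232e-08] = 1.00606e-15
  p_II = [8.58393e-09] × [4.29561e-09] = 3.68732e-17
  p_III = [0.429525] × [0.441064] = 0.189448
  p_IV = [0.0264963] × [0.0556935] = 0.00147567
Multiply by the mixture weights:
  w_I·p_I = 0.33 × 1.00606e-15 = 3.32e-16
  w_II·p_II = 0.19 × 3.68732e-17 = 7.00591e-18
  w_III·p_III = 0.17 × 0.189448 = 0.0322062
  w_IV·p_IV = 0.31 × 0.00147567 = 0.000457459
Sum: 3.32e-16 + 7.00591e-18 + 0.0322062 + 0.000457459 = 0.0326636
P(Population IV | x₁, x₂) = 0.000457459 / 0.0326636 ≈ 0.0140

0.0140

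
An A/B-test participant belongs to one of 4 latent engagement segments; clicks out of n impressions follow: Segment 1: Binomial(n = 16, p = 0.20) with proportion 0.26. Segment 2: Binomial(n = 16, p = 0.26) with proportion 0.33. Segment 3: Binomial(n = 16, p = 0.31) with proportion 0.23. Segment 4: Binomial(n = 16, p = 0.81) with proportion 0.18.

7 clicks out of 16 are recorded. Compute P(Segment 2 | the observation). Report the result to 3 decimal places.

0.395

P(component k | x) = π_k·f_k(x) / marginal(x), where marginal(x) = Σ_j π_j·f_j(x).
Component likelihoods at x = 7 clicks out of 16:
  L_1 = C(16,7)·0.20^7·0.80^9 = 11440·1.28e-05·0.134218 = 0.0196538
  L_2 = C(16,7)·0.26^7·0.74^9 = 11440·8.03181e-05·0.0665404 = 0.0611399
  L_3 = C(16,7)·0.31^7·0.69^9 = 11440·0.000275126·0.0354521 = 0.111583
  L_4 = C(16,7)·0.81^7·0.19^9 = 11440·0.228768·3.22688e-07 = 0.000844508
Weight by the priors:
  π_1·L_1 = 0.26 × 0.0196538 = 0.00510998
  π_2·L_2 = 0.33 × 0.0611399 = 0.0201762
  π_3·L_3 = 0.23 × 0.111583 = 0.0256642
  π_4·L_4 = 0.18 × 0.000844508 = 0.000152011
Normaliser: 0.00510998 + 0.0201762 + 0.0256642 + 0.000152011 = 0.0511024
P(Segment 2 | x) ≈ 0.395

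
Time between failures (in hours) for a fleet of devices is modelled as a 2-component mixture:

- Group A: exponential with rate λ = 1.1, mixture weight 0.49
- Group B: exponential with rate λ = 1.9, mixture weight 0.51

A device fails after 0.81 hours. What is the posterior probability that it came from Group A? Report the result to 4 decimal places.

The responsibility of component k is P(Z=k) f_k(x) divided by Σ_j P(Z=j) f_j(x).
Component likelihoods at x = 0.81 hours:
  p_A = 0.45127
  p_B = 0.407732
Unnormalised posteriors:
  P(Z=A)·p_A = 0.49 × 0.45127 = 0.221122
  P(Z=B)·p_B = 0.51 × 0.407732 = 0.207943
Normaliser: 0.221122 + 0.207943 = 0.429065
P(Group A | data) ≈ 0.5154

0.5154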